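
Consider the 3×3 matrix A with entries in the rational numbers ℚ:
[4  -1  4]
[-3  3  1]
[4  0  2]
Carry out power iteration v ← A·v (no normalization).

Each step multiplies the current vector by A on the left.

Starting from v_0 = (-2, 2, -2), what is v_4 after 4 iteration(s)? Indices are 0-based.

v_0 = (-2, 2, -2).
v_1 = A·v_0 = (-18, 10, -12).
v_2 = A·v_1 = (-130, 72, -96).
v_3 = A·v_2 = (-976, 510, -712).
v_4 = A·v_3 = (-7262, 3746, -5328).

v_4 = (-7262, 3746, -5328)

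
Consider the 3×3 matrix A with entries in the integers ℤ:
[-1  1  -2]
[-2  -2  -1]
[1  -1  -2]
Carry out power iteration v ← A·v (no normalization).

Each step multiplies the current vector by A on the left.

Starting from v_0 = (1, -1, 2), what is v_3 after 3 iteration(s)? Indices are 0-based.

v_0 = (1, -1, 2).
v_1 = A·v_0 = (-6, -2, -2).
v_2 = A·v_1 = (8, 18, 0).
v_3 = A·v_2 = (10, -52, -10).

v_3 = (10, -52, -10)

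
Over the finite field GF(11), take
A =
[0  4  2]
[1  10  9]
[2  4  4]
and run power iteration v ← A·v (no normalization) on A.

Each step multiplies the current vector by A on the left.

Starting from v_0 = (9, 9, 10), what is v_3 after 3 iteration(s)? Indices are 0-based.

v_3 = (5, 9, 3)

v_0 = (9, 9, 10).
v_1 = A·v_0 = (1, 2, 6).
v_2 = A·v_1 = (9, 9, 1).
v_3 = A·v_2 = (5, 9, 3).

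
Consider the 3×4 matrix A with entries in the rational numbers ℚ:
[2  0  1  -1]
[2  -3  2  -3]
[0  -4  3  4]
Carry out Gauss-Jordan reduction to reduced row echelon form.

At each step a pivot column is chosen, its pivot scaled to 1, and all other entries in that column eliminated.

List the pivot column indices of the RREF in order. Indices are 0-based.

step 1: normalize row 0 (÷2) = (1, 0, 1/2, -1/2)
  row 1: subtract 2×row0 = (0, -3, 1, -2)
step 2: normalize row 1 (÷-3) = (0, 1, -1/3, 2/3)
  row 2: subtract -4×row1 = (0, 0, 5/3, 20/3)
step 3: normalize row 2 (÷5/3) = (0, 0, 1, 4)
  row 0: subtract 1/2×row2 = (1, 0, 0, -5/2)
  row 1: subtract -1/3×row2 = (0, 1, 0, 2)

pivot columns: 0, 1, 2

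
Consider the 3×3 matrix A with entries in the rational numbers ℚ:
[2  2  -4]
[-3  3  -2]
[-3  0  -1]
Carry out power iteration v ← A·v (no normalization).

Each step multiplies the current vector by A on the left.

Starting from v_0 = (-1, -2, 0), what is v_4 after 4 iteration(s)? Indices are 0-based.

v_4 = (-390, 399, 267)

v_0 = (-1, -2, 0).
v_1 = A·v_0 = (-6, -3, 3).
v_2 = A·v_1 = (-30, 3, 15).
v_3 = A·v_2 = (-114, 69, 75).
v_4 = A·v_3 = (-390, 399, 267).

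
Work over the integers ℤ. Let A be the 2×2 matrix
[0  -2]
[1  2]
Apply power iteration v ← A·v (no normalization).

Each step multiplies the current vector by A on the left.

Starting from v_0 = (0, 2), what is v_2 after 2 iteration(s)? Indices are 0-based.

v_2 = (-8, 4)

v_0 = (0, 2).
v_1 = A·v_0 = (-4, 4).
v_2 = A·v_1 = (-8, 4).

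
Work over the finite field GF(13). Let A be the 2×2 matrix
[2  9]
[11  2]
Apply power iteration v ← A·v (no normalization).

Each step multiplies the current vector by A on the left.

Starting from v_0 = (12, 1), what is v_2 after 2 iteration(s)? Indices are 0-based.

v_2 = (11, 7)

v_0 = (12, 1).
v_1 = A·v_0 = (7, 4).
v_2 = A·v_1 = (11, 7).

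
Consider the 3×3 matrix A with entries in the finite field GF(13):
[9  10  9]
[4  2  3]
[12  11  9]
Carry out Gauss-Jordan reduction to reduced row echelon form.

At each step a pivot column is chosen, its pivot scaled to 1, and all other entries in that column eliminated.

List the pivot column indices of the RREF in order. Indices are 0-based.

pivot columns: 0, 1, 2

[1] R0 /= 9  ⇒  (1, 4, 1)
     R1 -= 4·R0  ⇒  (0, 12, 12)
     R2 -= 12·R0  ⇒  (0, 2, 10)
[2] R1 /= 12  ⇒  (0, 1, 1)
     R0 -= 4·R1  ⇒  (1, 0, 10)
     R2 -= 2·R1  ⇒  (0, 0, 8)
[3] R2 /= 8  ⇒  (0, 0, 1)
     R0 -= 10·R2  ⇒  (1, 0, 0)
     R1 -= 1·R2  ⇒  (0, 1, 0)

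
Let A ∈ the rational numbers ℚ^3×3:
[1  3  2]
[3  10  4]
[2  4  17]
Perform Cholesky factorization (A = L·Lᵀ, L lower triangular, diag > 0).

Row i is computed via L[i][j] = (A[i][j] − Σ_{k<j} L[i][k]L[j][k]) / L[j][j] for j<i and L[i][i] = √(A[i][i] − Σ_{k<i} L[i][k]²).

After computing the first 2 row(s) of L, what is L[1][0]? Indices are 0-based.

L[1][0] = 3

Step 1: L[0][0] = √(1) = 1.
  L[1][0] = (3) / L[0][0] = 3.
Step 2: L[1][1] = √(1) = 1.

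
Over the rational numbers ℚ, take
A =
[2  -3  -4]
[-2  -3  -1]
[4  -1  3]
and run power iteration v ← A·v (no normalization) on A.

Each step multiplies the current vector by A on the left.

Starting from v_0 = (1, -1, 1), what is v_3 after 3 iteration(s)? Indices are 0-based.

v_0 = (1, -1, 1).
v_1 = A·v_0 = (1, 0, 8).
v_2 = A·v_1 = (-30, -10, 28).
v_3 = A·v_2 = (-142, 62, -26).

v_3 = (-142, 62, -26)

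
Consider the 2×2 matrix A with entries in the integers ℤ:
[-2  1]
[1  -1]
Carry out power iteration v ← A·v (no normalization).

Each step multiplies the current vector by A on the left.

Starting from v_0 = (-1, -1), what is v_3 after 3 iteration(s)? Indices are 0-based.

v_0 = (-1, -1).
v_1 = A·v_0 = (1, 0).
v_2 = A·v_1 = (-2, 1).
v_3 = A·v_2 = (5, -3).

v_3 = (5, -3)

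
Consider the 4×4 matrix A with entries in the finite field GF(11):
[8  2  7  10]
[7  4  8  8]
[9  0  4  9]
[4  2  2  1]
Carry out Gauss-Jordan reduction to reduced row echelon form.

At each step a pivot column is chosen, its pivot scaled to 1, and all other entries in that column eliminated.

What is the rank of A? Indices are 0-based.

step 1: normalize row 0 (÷8) = (1, 3, 5, 4)
  row 1: subtract 7×row0 = (0, 5, 6, 2)
  row 2: subtract 9×row0 = (0, 6, 3, 6)
  row 3: subtract 4×row0 = (0, 1, 4, 7)
step 2: normalize row 1 (÷5) = (0, 1, 10, 7)
  row 0: subtract 3×row1 = (1, 0, 8, 5)
  row 2: subtract 6×row1 = (0, 0, 9, 8)
  row 3: subtract 1×row1 = (0, 0, 5, 0)
step 3: normalize row 2 (÷9) = (0, 0, 1, 7)
  row 0: subtract 8×row2 = (1, 0, 0, 4)
  row 1: subtract 10×row2 = (0, 1, 0, 3)
  row 3: subtract 5×row2 = (0, 0, 0, 9)
step 4: normalize row 3 (÷9) = (0, 0, 0, 1)
  row 0: subtract 4×row3 = (1, 0, 0, 0)
  row 1: subtract 3×row3 = (0, 1, 0, 0)
  row 2: subtract 7×row3 = (0, 0, 1, 0)

rank = 4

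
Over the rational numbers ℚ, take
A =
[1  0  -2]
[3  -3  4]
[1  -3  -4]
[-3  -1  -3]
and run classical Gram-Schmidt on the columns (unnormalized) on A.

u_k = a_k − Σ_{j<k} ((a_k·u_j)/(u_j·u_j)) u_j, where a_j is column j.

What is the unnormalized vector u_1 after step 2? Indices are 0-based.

Step 1: u_0 = a_0 = (1, 3, 1, -3).
Step 2: u_1 = a_1 − (-9/20)·u_0 = (9/20, -33/20, -51/20, -47/20).

u_1 = (9/20, -33/20, -51/20, -47/20)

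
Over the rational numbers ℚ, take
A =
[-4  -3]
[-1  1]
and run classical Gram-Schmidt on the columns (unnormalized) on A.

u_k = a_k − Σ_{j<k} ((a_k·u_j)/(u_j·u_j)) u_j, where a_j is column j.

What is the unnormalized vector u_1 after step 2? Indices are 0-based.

Step 1: u_0 = a_0 = (-4, -1).
Step 2: u_1 = a_1 − (11/17)·u_0 = (-7/17, 28/17).

u_1 = (-7/17, 28/17)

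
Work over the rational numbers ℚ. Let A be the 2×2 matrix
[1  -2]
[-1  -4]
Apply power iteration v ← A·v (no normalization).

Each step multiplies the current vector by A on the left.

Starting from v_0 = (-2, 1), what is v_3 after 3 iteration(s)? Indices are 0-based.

v_3 = (-24, -48)

v_0 = (-2, 1).
v_1 = A·v_0 = (-4, -2).
v_2 = A·v_1 = (0, 12).
v_3 = A·v_2 = (-24, -48).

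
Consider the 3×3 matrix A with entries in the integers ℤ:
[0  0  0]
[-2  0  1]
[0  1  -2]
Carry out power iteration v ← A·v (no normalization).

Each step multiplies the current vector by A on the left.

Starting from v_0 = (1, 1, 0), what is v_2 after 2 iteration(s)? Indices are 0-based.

v_0 = (1, 1, 0).
v_1 = A·v_0 = (0, -2, 1).
v_2 = A·v_1 = (0, 1, -4).

v_2 = (0, 1, -4)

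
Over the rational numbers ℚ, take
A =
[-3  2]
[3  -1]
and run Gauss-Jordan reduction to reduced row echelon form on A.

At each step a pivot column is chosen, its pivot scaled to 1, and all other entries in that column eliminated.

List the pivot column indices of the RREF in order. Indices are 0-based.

step 1: normalize row 0 (÷-3) = (1, -2/3)
  row 1: subtract 3×row0 = (0, 1)
step 2: normalize row 1 (÷1) = (0, 1)
  row 0: subtract -2/3×row1 = (1, 0)

pivot columns: 0, 1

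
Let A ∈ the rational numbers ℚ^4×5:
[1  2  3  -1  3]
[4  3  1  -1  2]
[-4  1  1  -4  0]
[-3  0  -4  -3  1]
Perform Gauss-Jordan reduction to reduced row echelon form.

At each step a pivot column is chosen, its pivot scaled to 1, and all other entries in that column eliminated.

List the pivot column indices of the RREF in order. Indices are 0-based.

pivot columns: 0, 1, 2, 3

step 1: normalize row 0 (÷1) = (1, 2, 3, -1, 3)
  row 1: subtract 4×row0 = (0, -5, -11, 3, -10)
  row 2: subtract -4×row0 = (0, 9, 13, -8, 12)
  row 3: subtract -3×row0 = (0, 6, 5, -6, 10)
step 2: normalize row 1 (÷-5) = (0, 1, 11/5, -3/5, 2)
  row 0: subtract 2×row1 = (1, 0, -7/5, 1/5, -1)
  row 2: subtract 9×row1 = (0, 0, -34/5, -13/5, -6)
  row 3: subtract 6×row1 = (0, 0, -41/5, -12/5, -2)
step 3: normalize row 2 (÷-34/5) = (0, 0, 1, 13/34, 15/17)
  row 0: subtract -7/5×row2 = (1, 0, 0, 25/34, 4/17)
  row 1: subtract 11/5×row2 = (0, 1, 0, -49/34, 1/17)
  row 3: subtract -41/5×row2 = (0, 0, 0, 25/34, 89/17)
step 4: normalize row 3 (÷25/34) = (0, 0, 0, 1, 178/25)
  row 0: subtract 25/34×row3 = (1, 0, 0, 0, -5)
  row 1: subtract -49/34×row3 = (0, 1, 0, 0, 258/25)
  row 2: subtract 13/34×row3 = (0, 0, 1, 0, -46/25)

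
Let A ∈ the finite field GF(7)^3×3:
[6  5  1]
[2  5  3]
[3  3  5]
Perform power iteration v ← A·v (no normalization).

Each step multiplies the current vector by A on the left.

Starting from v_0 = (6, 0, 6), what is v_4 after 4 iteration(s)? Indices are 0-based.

v_0 = (6, 0, 6).
v_1 = A·v_0 = (0, 2, 6).
v_2 = A·v_1 = (2, 0, 1).
v_3 = A·v_2 = (6, 0, 4).
v_4 = A·v_3 = (5, 3, 3).

v_4 = (5, 3, 3)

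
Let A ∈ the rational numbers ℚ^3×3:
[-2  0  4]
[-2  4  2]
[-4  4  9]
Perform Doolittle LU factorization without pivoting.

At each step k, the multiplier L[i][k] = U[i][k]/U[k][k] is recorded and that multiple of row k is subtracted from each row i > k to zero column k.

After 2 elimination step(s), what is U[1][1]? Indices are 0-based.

k=0: U[0][0]=-2
  eliminate (1,0): mult=1, new row 1: (0, 4, -2); set L[1][0]=1
  eliminate (2,0): mult=2, new row 2: (0, 4, 1); set L[2][0]=2
k=1: U[1][1]=4
  eliminate (2,1): mult=1, new row 2: (0, 0, 3); set L[2][1]=1

U[1][1] = 4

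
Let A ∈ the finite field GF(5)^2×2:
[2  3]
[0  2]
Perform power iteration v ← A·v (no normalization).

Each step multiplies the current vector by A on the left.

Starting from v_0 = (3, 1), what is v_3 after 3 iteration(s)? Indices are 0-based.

v_3 = (0, 3)

v_0 = (3, 1).
v_1 = A·v_0 = (4, 2).
v_2 = A·v_1 = (4, 4).
v_3 = A·v_2 = (0, 3).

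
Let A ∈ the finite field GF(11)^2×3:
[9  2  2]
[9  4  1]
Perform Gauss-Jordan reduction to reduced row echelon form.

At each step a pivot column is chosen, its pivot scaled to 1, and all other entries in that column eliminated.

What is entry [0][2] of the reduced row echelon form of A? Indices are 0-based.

pivot(0,0)=9: scale R0 → (1, 10, 10)
  clear (1,0): R1 −= (9)R0 → (0, 2, 10)
pivot(1,1)=2: scale R1 → (0, 1, 5)
  clear (0,1): R0 −= (10)R1 → (1, 0, 4)

M[0][2] = 4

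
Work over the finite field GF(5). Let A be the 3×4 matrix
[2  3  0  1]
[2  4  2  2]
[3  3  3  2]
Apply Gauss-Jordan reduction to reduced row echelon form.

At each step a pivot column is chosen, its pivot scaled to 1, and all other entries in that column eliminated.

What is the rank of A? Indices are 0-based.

step 1: normalize row 0 (÷2) = (1, 4, 0, 3)
  row 1: subtract 2×row0 = (0, 1, 2, 1)
  row 2: subtract 3×row0 = (0, 1, 3, 3)
step 2: normalize row 1 (÷1) = (0, 1, 2, 1)
  row 0: subtract 4×row1 = (1, 0, 2, 4)
  row 2: subtract 1×row1 = (0, 0, 1, 2)
step 3: normalize row 2 (÷1) = (0, 0, 1, 2)
  row 0: subtract 2×row2 = (1, 0, 0, 0)
  row 1: subtract 2×row2 = (0, 1, 0, 2)

rank = 3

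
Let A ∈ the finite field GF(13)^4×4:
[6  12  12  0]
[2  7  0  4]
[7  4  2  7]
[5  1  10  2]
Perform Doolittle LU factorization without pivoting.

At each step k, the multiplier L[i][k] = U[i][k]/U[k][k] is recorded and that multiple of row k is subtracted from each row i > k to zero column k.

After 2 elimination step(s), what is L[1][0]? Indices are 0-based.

Step 1: pivot at (0,0) is 6.
  row1 ← row1 − (9)·row0  ⇒  L[1][0]=9, U row1=(0, 3, 9, 4)
  row2 ← row2 − (12)·row0  ⇒  L[2][0]=12, U row2=(0, 3, 1, 7)
  row3 ← row3 − (3)·row0  ⇒  L[3][0]=3, U row3=(0, 4, 0, 2)
Step 2: pivot at (1,1) is 3.
  row2 ← row2 − (1)·row1  ⇒  L[2][1]=1, U row2=(0, 0, 5, 3)
  row3 ← row3 − (10)·row1  ⇒  L[3][1]=10, U row3=(0, 0, 1, 1)

L[1][0] = 9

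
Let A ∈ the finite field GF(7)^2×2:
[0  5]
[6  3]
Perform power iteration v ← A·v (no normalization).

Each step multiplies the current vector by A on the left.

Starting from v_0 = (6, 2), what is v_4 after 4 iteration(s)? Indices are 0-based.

v_0 = (6, 2).
v_1 = A·v_0 = (3, 0).
v_2 = A·v_1 = (0, 4).
v_3 = A·v_2 = (6, 5).
v_4 = A·v_3 = (4, 2).

v_4 = (4, 2)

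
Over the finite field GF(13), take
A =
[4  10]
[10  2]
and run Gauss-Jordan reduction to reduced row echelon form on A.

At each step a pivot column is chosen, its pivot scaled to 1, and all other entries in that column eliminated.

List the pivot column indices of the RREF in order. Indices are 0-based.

pivot columns: 0, 1

step 1: normalize row 0 (÷4) = (1, 9)
  row 1: subtract 10×row0 = (0, 3)
step 2: normalize row 1 (÷3) = (0, 1)
  row 0: subtract 9×row1 = (1, 0)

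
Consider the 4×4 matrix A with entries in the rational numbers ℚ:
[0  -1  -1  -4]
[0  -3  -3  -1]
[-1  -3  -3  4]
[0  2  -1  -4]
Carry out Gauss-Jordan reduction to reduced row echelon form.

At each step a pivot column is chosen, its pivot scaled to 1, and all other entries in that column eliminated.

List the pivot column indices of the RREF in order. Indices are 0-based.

pivot columns: 0, 1, 2, 3

step 1: exchange rows 0,2
step 1: normalize row 0 (÷-1) = (1, 3, 3, -4)
step 2: normalize row 1 (÷-3) = (0, 1, 1, 1/3)
  row 0: subtract 3×row1 = (1, 0, 0, -5)
  row 2: subtract -1×row1 = (0, 0, 0, -11/3)
  row 3: subtract 2×row1 = (0, 0, -3, -14/3)
step 3: exchange rows 2,3
step 3: normalize row 2 (÷-3) = (0, 0, 1, 14/9)
  row 1: subtract 1×row2 = (0, 1, 0, -11/9)
step 4: normalize row 3 (÷-11/3) = (0, 0, 0, 1)
  row 0: subtract -5×row3 = (1, 0, 0, 0)
  row 1: subtract -11/9×row3 = (0, 1, 0, 0)
  row 2: subtract 14/9×row3 = (0, 0, 1, 0)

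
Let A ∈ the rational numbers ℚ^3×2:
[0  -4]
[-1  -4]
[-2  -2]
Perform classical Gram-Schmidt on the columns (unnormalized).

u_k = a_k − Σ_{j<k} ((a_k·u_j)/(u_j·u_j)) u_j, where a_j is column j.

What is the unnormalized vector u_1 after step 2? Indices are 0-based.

Step 1: u_0 = a_0 = (0, -1, -2).
Step 2: u_1 = a_1 − (8/5)·u_0 = (-4, -12/5, 6/5).

u_1 = (-4, -12/5, 6/5)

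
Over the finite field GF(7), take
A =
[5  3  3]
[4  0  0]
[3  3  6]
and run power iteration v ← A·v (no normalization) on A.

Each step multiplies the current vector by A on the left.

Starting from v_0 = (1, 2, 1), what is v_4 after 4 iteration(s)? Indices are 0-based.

v_0 = (1, 2, 1).
v_1 = A·v_0 = (0, 4, 1).
v_2 = A·v_1 = (1, 0, 4).
v_3 = A·v_2 = (3, 4, 6).
v_4 = A·v_3 = (3, 5, 1).

v_4 = (3, 5, 1)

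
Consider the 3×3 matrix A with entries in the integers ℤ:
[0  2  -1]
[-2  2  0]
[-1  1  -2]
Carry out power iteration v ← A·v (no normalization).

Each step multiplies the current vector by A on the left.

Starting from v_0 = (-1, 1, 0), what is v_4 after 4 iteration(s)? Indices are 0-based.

v_4 = (-10, -28, -18)

v_0 = (-1, 1, 0).
v_1 = A·v_0 = (2, 4, 2).
v_2 = A·v_1 = (6, 4, -2).
v_3 = A·v_2 = (10, -4, 2).
v_4 = A·v_3 = (-10, -28, -18).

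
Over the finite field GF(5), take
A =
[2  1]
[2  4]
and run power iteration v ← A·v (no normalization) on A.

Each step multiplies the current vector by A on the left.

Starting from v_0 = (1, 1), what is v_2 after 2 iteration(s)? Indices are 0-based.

v_2 = (2, 0)

v_0 = (1, 1).
v_1 = A·v_0 = (3, 1).
v_2 = A·v_1 = (2, 0).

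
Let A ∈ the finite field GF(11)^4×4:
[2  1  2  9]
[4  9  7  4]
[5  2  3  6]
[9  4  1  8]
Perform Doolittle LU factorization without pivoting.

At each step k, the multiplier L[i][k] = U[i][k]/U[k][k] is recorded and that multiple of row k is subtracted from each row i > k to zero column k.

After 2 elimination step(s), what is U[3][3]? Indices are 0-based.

U[3][3] = 5

[col 0] pivot 2
  R1 -= 2*R0 → (0, 7, 3, 8)  (L[1][0] := 2)
  R2 -= 8*R0 → (0, 5, 9, 0)  (L[2][0] := 8)
  R3 -= 10*R0 → (0, 5, 3, 6)  (L[3][0] := 10)
[col 1] pivot 7
  R2 -= 7*R1 → (0, 0, 10, 10)  (L[2][1] := 7)
  R3 -= 7*R1 → (0, 0, 4, 5)  (L[3][1] := 7)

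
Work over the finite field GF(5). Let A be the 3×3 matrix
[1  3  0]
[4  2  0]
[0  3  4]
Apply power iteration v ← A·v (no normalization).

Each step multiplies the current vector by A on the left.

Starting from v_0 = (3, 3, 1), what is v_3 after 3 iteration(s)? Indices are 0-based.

v_0 = (3, 3, 1).
v_1 = A·v_0 = (2, 3, 3).
v_2 = A·v_1 = (1, 4, 1).
v_3 = A·v_2 = (3, 2, 1).

v_3 = (3, 2, 1)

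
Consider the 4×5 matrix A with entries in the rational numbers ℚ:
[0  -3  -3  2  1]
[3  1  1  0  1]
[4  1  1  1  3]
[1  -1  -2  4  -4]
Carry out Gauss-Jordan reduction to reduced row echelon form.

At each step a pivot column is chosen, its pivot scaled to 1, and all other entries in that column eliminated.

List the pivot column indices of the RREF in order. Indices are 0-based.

pivot columns: 0, 1, 2, 3

step 1: exchange rows 0,1
step 1: normalize row 0 (÷3) = (1, 1/3, 1/3, 0, 1/3)
  row 2: subtract 4×row0 = (0, -1/3, -1/3, 1, 5/3)
  row 3: subtract 1×row0 = (0, -4/3, -7/3, 4, -13/3)
step 2: normalize row 1 (÷-3) = (0, 1, 1, -2/3, -1/3)
  row 0: subtract 1/3×row1 = (1, 0, 0, 2/9, 4/9)
  row 2: subtract -1/3×row1 = (0, 0, 0, 7/9, 14/9)
  row 3: subtract -4/3×row1 = (0, 0, -1, 28/9, -43/9)
step 3: exchange rows 2,3
step 3: normalize row 2 (÷-1) = (0, 0, 1, -28/9, 43/9)
  row 1: subtract 1×row2 = (0, 1, 0, 22/9, -46/9)
step 4: normalize row 3 (÷7/9) = (0, 0, 0, 1, 2)
  row 0: subtract 2/9×row3 = (1, 0, 0, 0, 0)
  row 1: subtract 22/9×row3 = (0, 1, 0, 0, -10)
  row 2: subtract -28/9×row3 = (0, 0, 1, 0, 11)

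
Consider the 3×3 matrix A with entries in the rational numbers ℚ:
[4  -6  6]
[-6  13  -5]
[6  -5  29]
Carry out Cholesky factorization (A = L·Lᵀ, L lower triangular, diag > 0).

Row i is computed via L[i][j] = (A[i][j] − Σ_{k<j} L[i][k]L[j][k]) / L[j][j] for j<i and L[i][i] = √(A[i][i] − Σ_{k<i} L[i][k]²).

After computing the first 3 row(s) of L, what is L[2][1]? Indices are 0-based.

L[2][1] = 2

Step 1: L[0][0] = √(4) = 2.
  L[1][0] = (-6) / L[0][0] = -3.
Step 2: L[1][1] = √(4) = 2.
  L[2][0] = (6) / L[0][0] = 3.
  L[2][1] = (4) / L[1][1] = 2.
Step 3: L[2][2] = √(16) = 4.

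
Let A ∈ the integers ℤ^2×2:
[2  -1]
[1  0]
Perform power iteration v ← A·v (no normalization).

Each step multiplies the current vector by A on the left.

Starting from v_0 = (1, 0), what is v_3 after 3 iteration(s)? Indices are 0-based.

v_3 = (4, 3)

v_0 = (1, 0).
v_1 = A·v_0 = (2, 1).
v_2 = A·v_1 = (3, 2).
v_3 = A·v_2 = (4, 3).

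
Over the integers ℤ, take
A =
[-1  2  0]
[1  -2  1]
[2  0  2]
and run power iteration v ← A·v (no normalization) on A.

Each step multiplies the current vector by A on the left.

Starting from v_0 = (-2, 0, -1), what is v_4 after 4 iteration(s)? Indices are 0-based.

v_0 = (-2, 0, -1).
v_1 = A·v_0 = (2, -3, -6).
v_2 = A·v_1 = (-8, 2, -8).
v_3 = A·v_2 = (12, -20, -32).
v_4 = A·v_3 = (-52, 20, -40).

v_4 = (-52, 20, -40)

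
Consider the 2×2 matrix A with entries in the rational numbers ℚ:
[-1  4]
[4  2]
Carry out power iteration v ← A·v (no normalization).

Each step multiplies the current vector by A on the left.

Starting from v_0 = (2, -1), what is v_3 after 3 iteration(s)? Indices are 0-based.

v_0 = (2, -1).
v_1 = A·v_0 = (-6, 6).
v_2 = A·v_1 = (30, -12).
v_3 = A·v_2 = (-78, 96).

v_3 = (-78, 96)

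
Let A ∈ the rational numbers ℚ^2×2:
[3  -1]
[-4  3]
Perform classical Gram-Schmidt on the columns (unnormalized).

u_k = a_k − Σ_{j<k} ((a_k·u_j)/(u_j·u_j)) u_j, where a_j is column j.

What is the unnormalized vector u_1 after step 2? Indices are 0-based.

u_1 = (4/5, 3/5)

Step 1: u_0 = a_0 = (3, -4).
Step 2: u_1 = a_1 − (-3/5)·u_0 = (4/5, 3/5).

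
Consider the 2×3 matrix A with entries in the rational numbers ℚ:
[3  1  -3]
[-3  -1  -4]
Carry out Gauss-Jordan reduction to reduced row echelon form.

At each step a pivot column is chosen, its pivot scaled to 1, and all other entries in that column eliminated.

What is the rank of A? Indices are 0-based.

rank = 2

pivot(0,0)=3: scale R0 → (1, 1/3, -1)
  clear (1,0): R1 −= (-3)R0 → (0, 0, -7)
col 1: no nonzero at/below row 1; advance.
pivot(1,2)=-7: scale R1 → (0, 0, 1)
  clear (0,2): R0 −= (-1)R1 → (1, 1/3, 0)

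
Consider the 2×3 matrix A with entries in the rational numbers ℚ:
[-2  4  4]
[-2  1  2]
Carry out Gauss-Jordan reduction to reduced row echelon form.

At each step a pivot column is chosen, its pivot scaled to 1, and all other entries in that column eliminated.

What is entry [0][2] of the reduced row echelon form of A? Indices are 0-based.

M[0][2] = -2/3

step 1: normalize row 0 (÷-2) = (1, -2, -2)
  row 1: subtract -2×row0 = (0, -3, -2)
step 2: normalize row 1 (÷-3) = (0, 1, 2/3)
  row 0: subtract -2×row1 = (1, 0, -2/3)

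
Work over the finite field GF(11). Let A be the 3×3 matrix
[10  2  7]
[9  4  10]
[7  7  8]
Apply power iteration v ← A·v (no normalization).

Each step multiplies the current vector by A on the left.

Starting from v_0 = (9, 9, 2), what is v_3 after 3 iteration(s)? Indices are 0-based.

v_0 = (9, 9, 2).
v_1 = A·v_0 = (1, 5, 10).
v_2 = A·v_1 = (2, 8, 1).
v_3 = A·v_2 = (10, 5, 1).

v_3 = (10, 5, 1)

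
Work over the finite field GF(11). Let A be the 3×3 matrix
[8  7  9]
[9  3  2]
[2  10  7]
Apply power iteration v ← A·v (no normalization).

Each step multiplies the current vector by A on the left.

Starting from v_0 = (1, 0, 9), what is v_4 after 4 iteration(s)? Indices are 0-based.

v_0 = (1, 0, 9).
v_1 = A·v_0 = (1, 5, 10).
v_2 = A·v_1 = (1, 0, 1).
v_3 = A·v_2 = (6, 0, 9).
v_4 = A·v_3 = (8, 6, 9).

v_4 = (8, 6, 9)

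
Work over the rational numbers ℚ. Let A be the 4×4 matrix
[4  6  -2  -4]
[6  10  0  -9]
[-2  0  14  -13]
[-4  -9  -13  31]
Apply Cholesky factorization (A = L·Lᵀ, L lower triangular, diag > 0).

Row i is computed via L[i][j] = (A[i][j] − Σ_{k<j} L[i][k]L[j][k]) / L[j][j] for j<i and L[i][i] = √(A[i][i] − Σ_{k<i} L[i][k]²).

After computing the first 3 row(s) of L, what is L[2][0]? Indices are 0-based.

Step 1: L[0][0] = √(4) = 2.
  L[1][0] = (6) / L[0][0] = 3.
Step 2: L[1][1] = √(1) = 1.
  L[2][0] = (-2) / L[0][0] = -1.
  L[2][1] = (3) / L[1][1] = 3.
Step 3: L[2][2] = √(4) = 2.

L[2][0] = -1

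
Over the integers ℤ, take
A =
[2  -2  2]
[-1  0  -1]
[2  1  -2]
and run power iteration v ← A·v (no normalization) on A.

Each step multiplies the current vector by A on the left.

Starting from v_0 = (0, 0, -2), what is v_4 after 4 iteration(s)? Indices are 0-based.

v_4 = (-68, 16, -94)

v_0 = (0, 0, -2).
v_1 = A·v_0 = (-4, 2, 4).
v_2 = A·v_1 = (-4, 0, -14).
v_3 = A·v_2 = (-36, 18, 20).
v_4 = A·v_3 = (-68, 16, -94).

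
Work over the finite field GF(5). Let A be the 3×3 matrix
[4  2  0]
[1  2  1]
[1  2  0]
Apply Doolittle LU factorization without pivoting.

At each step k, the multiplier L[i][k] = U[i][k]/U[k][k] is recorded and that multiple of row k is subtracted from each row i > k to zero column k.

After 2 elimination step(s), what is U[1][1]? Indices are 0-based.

U[1][1] = 4

[col 0] pivot 4
  R1 -= 4*R0 → (0, 4, 1)  (L[1][0] := 4)
  R2 -= 4*R0 → (0, 4, 0)  (L[2][0] := 4)
[col 1] pivot 4
  R2 -= 1*R1 → (0, 0, 4)  (L[2][1] := 1)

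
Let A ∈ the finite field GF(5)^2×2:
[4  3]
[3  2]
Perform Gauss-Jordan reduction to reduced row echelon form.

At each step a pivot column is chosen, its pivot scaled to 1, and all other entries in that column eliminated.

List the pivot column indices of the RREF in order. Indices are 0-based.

[1] R0 /= 4  ⇒  (1, 2)
     R1 -= 3·R0  ⇒  (0, 1)
[2] R1 /= 1  ⇒  (0, 1)
     R0 -= 2·R1  ⇒  (1, 0)

pivot columns: 0, 1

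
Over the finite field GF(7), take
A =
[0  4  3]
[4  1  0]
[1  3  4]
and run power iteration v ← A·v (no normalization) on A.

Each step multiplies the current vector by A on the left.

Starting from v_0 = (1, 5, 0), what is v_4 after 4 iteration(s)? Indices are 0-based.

v_0 = (1, 5, 0).
v_1 = A·v_0 = (6, 2, 2).
v_2 = A·v_1 = (0, 5, 6).
v_3 = A·v_2 = (3, 5, 4).
v_4 = A·v_3 = (4, 3, 6).

v_4 = (4, 3, 6)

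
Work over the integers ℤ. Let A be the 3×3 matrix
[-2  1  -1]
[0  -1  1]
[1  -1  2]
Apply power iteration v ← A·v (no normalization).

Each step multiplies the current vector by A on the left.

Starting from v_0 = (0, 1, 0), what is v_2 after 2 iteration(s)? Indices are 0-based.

v_2 = (-2, 0, 0)

v_0 = (0, 1, 0).
v_1 = A·v_0 = (1, -1, -1).
v_2 = A·v_1 = (-2, 0, 0).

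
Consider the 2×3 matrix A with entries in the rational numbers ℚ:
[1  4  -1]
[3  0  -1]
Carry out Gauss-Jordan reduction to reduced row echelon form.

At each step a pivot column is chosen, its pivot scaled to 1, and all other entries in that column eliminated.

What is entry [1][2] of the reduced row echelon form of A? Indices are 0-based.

M[1][2] = -1/6

step 1: normalize row 0 (÷1) = (1, 4, -1)
  row 1: subtract 3×row0 = (0, -12, 2)
step 2: normalize row 1 (÷-12) = (0, 1, -1/6)
  row 0: subtract 4×row1 = (1, 0, -1/3)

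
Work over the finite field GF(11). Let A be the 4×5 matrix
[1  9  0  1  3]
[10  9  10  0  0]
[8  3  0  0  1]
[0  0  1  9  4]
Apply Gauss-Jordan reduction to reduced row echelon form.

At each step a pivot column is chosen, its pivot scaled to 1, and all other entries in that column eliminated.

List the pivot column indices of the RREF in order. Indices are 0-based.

pivot columns: 0, 1, 2, 3

[1] R0 /= 1  ⇒  (1, 9, 0, 1, 3)
     R1 -= 10·R0  ⇒  (0, 7, 10, 1, 3)
     R2 -= 8·R0  ⇒  (0, 8, 0, 3, 10)
[2] R1 /= 7  ⇒  (0, 1, 3, 8, 2)
     R0 -= 9·R1  ⇒  (1, 0, 6, 6, 7)
     R2 -= 8·R1  ⇒  (0, 0, 9, 5, 5)
[3] R2 /= 9  ⇒  (0, 0, 1, 3, 3)
     R0 -= 6·R2  ⇒  (1, 0, 0, 10, 0)
     R1 -= 3·R2  ⇒  (0, 1, 0, 10, 4)
     R3 -= 1·R2  ⇒  (0, 0, 0, 6, 1)
[4] R3 /= 6  ⇒  (0, 0, 0, 1, 2)
     R0 -= 10·R3  ⇒  (1, 0, 0, 0, 2)
     R1 -= 10·R3  ⇒  (0, 1, 0, 0, 6)
     R2 -= 3·R3  ⇒  (0, 0, 1, 0, 8)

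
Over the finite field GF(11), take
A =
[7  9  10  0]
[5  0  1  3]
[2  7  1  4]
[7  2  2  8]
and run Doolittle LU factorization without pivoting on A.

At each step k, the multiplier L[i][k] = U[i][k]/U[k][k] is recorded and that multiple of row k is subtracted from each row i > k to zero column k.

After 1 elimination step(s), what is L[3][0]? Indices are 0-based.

L[3][0] = 1

k=0: U[0][0]=7
  eliminate (1,0): mult=7, new row 1: (0, 3, 8, 3); set L[1][0]=7
  eliminate (2,0): mult=5, new row 2: (0, 6, 6, 4); set L[2][0]=5
  eliminate (3,0): mult=1, new row 3: (0, 4, 3, 8); set L[3][0]=1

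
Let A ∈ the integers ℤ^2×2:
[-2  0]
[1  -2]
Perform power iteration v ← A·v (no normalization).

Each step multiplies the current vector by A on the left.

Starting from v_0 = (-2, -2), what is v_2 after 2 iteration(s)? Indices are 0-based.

v_2 = (-8, 0)

v_0 = (-2, -2).
v_1 = A·v_0 = (4, 2).
v_2 = A·v_1 = (-8, 0).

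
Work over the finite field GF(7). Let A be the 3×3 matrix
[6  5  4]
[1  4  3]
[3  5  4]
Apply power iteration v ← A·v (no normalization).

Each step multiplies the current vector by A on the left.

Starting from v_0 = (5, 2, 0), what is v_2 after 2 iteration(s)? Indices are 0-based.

v_0 = (5, 2, 0).
v_1 = A·v_0 = (5, 6, 4).
v_2 = A·v_1 = (6, 6, 5).

v_2 = (6, 6, 5)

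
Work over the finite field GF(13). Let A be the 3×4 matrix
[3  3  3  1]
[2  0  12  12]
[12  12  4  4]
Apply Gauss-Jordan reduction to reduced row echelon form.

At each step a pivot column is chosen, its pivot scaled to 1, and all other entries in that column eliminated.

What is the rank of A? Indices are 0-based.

[1] R0 /= 3  ⇒  (1, 1, 1, 9)
     R1 -= 2·R0  ⇒  (0, 11, 10, 7)
     R2 -= 12·R0  ⇒  (0, 0, 5, 0)
[2] R1 /= 11  ⇒  (0, 1, 8, 3)
     R0 -= 1·R1  ⇒  (1, 0, 6, 6)
[3] R2 /= 5  ⇒  (0, 0, 1, 0)
     R0 -= 6·R2  ⇒  (1, 0, 0, 6)
     R1 -= 8·R2  ⇒  (0, 1, 0, 3)

rank = 3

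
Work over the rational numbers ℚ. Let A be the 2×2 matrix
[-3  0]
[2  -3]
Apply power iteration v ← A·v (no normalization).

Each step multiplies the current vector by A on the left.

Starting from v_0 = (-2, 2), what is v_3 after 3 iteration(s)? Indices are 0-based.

v_0 = (-2, 2).
v_1 = A·v_0 = (6, -10).
v_2 = A·v_1 = (-18, 42).
v_3 = A·v_2 = (54, -162).

v_3 = (54, -162)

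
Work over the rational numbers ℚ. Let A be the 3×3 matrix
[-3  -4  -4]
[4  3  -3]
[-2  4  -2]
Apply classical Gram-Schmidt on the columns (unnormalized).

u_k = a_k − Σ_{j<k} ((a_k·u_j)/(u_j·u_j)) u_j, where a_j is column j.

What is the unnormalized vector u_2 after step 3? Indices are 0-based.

Step 1: u_0 = a_0 = (-3, 4, -2).
Step 2: u_1 = a_1 − (16/29)·u_0 = (-68/29, 23/29, 148/29).
Step 3: u_2 = a_2 − (4/29)·u_0 − (-31/311)·u_1 = (-1188/311, -1080/311, -378/311).

u_2 = (-1188/311, -1080/311, -378/311)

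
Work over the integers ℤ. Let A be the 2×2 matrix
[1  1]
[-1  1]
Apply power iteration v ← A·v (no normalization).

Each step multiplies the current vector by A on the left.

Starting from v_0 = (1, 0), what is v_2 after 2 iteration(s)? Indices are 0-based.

v_0 = (1, 0).
v_1 = A·v_0 = (1, -1).
v_2 = A·v_1 = (0, -2).

v_2 = (0, -2)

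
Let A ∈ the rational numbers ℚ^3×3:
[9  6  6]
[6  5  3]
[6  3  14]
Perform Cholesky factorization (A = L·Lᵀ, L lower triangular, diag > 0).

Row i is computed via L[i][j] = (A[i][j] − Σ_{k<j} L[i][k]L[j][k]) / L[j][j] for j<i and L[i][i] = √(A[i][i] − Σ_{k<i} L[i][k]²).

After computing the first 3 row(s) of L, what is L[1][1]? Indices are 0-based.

Step 1: L[0][0] = √(9) = 3.
  L[1][0] = (6) / L[0][0] = 2.
Step 2: L[1][1] = √(1) = 1.
  L[2][0] = (6) / L[0][0] = 2.
  L[2][1] = (-1) / L[1][1] = -1.
Step 3: L[2][2] = √(9) = 3.

L[1][1] = 1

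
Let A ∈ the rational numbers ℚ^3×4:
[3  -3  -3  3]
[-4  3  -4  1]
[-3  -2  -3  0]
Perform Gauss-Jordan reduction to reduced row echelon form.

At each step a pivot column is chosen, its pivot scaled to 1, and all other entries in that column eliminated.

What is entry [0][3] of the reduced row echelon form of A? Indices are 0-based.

[1] R0 /= 3  ⇒  (1, -1, -1, 1)
     R1 -= -4·R0  ⇒  (0, -1, -8, 5)
     R2 -= -3·R0  ⇒  (0, -5, -6, 3)
[2] R1 /= -1  ⇒  (0, 1, 8, -5)
     R0 -= -1·R1  ⇒  (1, 0, 7, -4)
     R2 -= -5·R1  ⇒  (0, 0, 34, -22)
[3] R2 /= 34  ⇒  (0, 0, 1, -11/17)
     R0 -= 7·R2  ⇒  (1, 0, 0, 9/17)
     R1 -= 8·R2  ⇒  (0, 1, 0, 3/17)

M[0][3] = 9/17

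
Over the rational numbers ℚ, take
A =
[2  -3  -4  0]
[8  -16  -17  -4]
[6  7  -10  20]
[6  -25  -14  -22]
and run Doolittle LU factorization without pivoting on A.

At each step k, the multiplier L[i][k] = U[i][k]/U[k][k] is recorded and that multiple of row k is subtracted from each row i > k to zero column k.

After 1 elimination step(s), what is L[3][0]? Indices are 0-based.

k=0: U[0][0]=2
  eliminate (1,0): mult=4, new row 1: (0, -4, -1, -4); set L[1][0]=4
  eliminate (2,0): mult=3, new row 2: (0, 16, 2, 20); set L[2][0]=3
  eliminate (3,0): mult=3, new row 3: (0, -16, -2, -22); set L[3][0]=3

L[3][0] = 3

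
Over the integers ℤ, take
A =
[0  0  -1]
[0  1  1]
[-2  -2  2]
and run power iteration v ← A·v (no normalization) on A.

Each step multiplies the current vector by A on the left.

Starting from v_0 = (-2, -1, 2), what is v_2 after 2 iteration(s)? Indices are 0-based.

v_2 = (-10, 11, 22)

v_0 = (-2, -1, 2).
v_1 = A·v_0 = (-2, 1, 10).
v_2 = A·v_1 = (-10, 11, 22).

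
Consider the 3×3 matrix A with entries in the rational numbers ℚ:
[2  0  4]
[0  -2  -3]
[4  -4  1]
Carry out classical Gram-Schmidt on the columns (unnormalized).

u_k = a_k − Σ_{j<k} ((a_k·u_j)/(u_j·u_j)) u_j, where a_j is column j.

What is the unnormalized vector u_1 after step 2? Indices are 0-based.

u_1 = (8/5, -2, -4/5)

Step 1: u_0 = a_0 = (2, 0, 4).
Step 2: u_1 = a_1 − (-4/5)·u_0 = (8/5, -2, -4/5).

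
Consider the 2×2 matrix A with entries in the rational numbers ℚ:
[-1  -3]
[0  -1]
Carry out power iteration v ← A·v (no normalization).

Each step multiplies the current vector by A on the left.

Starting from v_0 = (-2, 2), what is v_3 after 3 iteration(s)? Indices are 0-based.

v_3 = (-16, -2)

v_0 = (-2, 2).
v_1 = A·v_0 = (-4, -2).
v_2 = A·v_1 = (10, 2).
v_3 = A·v_2 = (-16, -2).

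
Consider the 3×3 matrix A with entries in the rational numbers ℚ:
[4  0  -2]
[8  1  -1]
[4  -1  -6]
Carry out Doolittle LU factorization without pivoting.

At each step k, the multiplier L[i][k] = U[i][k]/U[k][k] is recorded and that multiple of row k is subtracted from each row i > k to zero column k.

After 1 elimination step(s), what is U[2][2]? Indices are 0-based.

U[2][2] = -4

k=0: U[0][0]=4
  eliminate (1,0): mult=2, new row 1: (0, 1, 3); set L[1][0]=2
  eliminate (2,0): mult=1, new row 2: (0, -1, -4); set L[2][0]=1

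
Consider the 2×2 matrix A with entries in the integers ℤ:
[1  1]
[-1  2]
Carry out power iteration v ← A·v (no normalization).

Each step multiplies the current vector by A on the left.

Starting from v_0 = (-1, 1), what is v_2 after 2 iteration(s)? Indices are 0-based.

v_2 = (3, 6)

v_0 = (-1, 1).
v_1 = A·v_0 = (0, 3).
v_2 = A·v_1 = (3, 6).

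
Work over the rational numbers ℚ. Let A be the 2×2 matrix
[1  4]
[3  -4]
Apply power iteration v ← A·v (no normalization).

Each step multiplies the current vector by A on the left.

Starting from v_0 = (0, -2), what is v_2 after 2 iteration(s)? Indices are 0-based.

v_2 = (24, -56)

v_0 = (0, -2).
v_1 = A·v_0 = (-8, 8).
v_2 = A·v_1 = (24, -56).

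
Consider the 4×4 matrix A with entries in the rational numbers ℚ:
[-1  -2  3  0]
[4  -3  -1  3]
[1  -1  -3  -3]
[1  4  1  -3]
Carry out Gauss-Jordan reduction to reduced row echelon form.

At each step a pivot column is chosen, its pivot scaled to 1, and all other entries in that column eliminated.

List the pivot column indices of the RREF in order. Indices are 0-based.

step 1: normalize row 0 (÷-1) = (1, 2, -3, 0)
  row 1: subtract 4×row0 = (0, -11, 11, 3)
  row 2: subtract 1×row0 = (0, -3, 0, -3)
  row 3: subtract 1×row0 = (0, 2, 4, -3)
step 2: normalize row 1 (÷-11) = (0, 1, -1, -3/11)
  row 0: subtract 2×row1 = (1, 0, -1, 6/11)
  row 2: subtract -3×row1 = (0, 0, -3, -42/11)
  row 3: subtract 2×row1 = (0, 0, 6, -27/11)
step 3: normalize row 2 (÷-3) = (0, 0, 1, 14/11)
  row 0: subtract -1×row2 = (1, 0, 0, 20/11)
  row 1: subtract -1×row2 = (0, 1, 0, 1)
  row 3: subtract 6×row2 = (0, 0, 0, -111/11)
step 4: normalize row 3 (÷-111/11) = (0, 0, 0, 1)
  row 0: subtract 20/11×row3 = (1, 0, 0, 0)
  row 1: subtract 1×row3 = (0, 1, 0, 0)
  row 2: subtract 14/11×row3 = (0, 0, 1, 0)

pivot columns: 0, 1, 2, 3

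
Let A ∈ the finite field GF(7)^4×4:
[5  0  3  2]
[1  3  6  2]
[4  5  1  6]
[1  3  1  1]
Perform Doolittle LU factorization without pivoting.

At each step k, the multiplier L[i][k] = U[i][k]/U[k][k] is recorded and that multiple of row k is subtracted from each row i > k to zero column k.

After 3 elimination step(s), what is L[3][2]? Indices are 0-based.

L[3][2] = 6

[col 0] pivot 5
  R1 -= 3*R0 → (0, 3, 4, 3)  (L[1][0] := 3)
  R2 -= 5*R0 → (0, 5, 0, 3)  (L[2][0] := 5)
  R3 -= 3*R0 → (0, 3, 6, 2)  (L[3][0] := 3)
[col 1] pivot 3
  R2 -= 4*R1 → (0, 0, 5, 5)  (L[2][1] := 4)
  R3 -= 1*R1 → (0, 0, 2, 6)  (L[3][1] := 1)
[col 2] pivot 5
  R3 -= 6*R2 → (0, 0, 0, 4)  (L[3][2] := 6)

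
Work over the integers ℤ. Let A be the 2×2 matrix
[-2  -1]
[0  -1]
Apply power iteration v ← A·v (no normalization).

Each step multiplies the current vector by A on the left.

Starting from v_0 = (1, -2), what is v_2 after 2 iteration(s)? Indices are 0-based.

v_2 = (-2, -2)

v_0 = (1, -2).
v_1 = A·v_0 = (0, 2).
v_2 = A·v_1 = (-2, -2).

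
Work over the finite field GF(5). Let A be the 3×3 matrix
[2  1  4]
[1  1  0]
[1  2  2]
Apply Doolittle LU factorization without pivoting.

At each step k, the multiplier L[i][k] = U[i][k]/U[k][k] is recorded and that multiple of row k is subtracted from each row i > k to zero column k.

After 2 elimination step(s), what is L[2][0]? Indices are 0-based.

k=0: U[0][0]=2
  eliminate (1,0): mult=3, new row 1: (0, 3, 3); set L[1][0]=3
  eliminate (2,0): mult=3, new row 2: (0, 4, 0); set L[2][0]=3
k=1: U[1][1]=3
  eliminate (2,1): mult=3, new row 2: (0, 0, 1); set L[2][1]=3

L[2][0] = 3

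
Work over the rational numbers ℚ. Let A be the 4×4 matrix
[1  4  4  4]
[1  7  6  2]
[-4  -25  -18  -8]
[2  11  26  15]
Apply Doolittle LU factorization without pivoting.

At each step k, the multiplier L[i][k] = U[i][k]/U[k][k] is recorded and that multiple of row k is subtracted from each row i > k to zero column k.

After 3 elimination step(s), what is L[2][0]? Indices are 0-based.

L[2][0] = -4

[col 0] pivot 1
  R1 -= 1*R0 → (0, 3, 2, -2)  (L[1][0] := 1)
  R2 -= -4*R0 → (0, -9, -2, 8)  (L[2][0] := -4)
  R3 -= 2*R0 → (0, 3, 18, 7)  (L[3][0] := 2)
[col 1] pivot 3
  R2 -= -3*R1 → (0, 0, 4, 2)  (L[2][1] := -3)
  R3 -= 1*R1 → (0, 0, 16, 9)  (L[3][1] := 1)
[col 2] pivot 4
  R3 -= 4*R2 → (0, 0, 0, 1)  (L[3][2] := 4)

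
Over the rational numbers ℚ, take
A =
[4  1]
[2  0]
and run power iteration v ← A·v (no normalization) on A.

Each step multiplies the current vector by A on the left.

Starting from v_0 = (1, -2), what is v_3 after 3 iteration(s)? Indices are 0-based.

v_0 = (1, -2).
v_1 = A·v_0 = (2, 2).
v_2 = A·v_1 = (10, 4).
v_3 = A·v_2 = (44, 20).

v_3 = (44, 20)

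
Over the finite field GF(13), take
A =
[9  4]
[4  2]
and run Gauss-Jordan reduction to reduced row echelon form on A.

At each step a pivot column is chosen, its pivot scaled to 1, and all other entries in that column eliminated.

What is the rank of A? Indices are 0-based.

[1] R0 /= 9  ⇒  (1, 12)
     R1 -= 4·R0  ⇒  (0, 6)
[2] R1 /= 6  ⇒  (0, 1)
     R0 -= 12·R1  ⇒  (1, 0)

rank = 2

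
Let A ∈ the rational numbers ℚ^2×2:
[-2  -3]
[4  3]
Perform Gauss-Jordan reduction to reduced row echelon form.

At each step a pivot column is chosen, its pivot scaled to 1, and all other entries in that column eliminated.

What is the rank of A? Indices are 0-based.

rank = 2

[1] R0 /= -2  ⇒  (1, 3/2)
     R1 -= 4·R0  ⇒  (0, -3)
[2] R1 /= -3  ⇒  (0, 1)
     R0 -= 3/2·R1  ⇒  (1, 0)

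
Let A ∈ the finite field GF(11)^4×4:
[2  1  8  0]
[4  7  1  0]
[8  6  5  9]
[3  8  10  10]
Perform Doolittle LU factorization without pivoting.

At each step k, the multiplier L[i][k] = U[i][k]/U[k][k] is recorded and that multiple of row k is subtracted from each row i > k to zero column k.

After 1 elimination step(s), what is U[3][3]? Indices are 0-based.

U[3][3] = 10

[col 0] pivot 2
  R1 -= 2*R0 → (0, 5, 7, 0)  (L[1][0] := 2)
  R2 -= 4*R0 → (0, 2, 6, 9)  (L[2][0] := 4)
  R3 -= 7*R0 → (0, 1, 9, 10)  (L[3][0] := 7)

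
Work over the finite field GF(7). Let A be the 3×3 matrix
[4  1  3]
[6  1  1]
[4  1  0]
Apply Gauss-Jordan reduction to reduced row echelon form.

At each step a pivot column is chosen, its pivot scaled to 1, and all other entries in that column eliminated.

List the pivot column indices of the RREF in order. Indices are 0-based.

step 1: normalize row 0 (÷4) = (1, 2, 6)
  row 1: subtract 6×row0 = (0, 3, 0)
  row 2: subtract 4×row0 = (0, 0, 4)
step 2: normalize row 1 (÷3) = (0, 1, 0)
  row 0: subtract 2×row1 = (1, 0, 6)
step 3: normalize row 2 (÷4) = (0, 0, 1)
  row 0: subtract 6×row2 = (1, 0, 0)

pivot columns: 0, 1, 2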